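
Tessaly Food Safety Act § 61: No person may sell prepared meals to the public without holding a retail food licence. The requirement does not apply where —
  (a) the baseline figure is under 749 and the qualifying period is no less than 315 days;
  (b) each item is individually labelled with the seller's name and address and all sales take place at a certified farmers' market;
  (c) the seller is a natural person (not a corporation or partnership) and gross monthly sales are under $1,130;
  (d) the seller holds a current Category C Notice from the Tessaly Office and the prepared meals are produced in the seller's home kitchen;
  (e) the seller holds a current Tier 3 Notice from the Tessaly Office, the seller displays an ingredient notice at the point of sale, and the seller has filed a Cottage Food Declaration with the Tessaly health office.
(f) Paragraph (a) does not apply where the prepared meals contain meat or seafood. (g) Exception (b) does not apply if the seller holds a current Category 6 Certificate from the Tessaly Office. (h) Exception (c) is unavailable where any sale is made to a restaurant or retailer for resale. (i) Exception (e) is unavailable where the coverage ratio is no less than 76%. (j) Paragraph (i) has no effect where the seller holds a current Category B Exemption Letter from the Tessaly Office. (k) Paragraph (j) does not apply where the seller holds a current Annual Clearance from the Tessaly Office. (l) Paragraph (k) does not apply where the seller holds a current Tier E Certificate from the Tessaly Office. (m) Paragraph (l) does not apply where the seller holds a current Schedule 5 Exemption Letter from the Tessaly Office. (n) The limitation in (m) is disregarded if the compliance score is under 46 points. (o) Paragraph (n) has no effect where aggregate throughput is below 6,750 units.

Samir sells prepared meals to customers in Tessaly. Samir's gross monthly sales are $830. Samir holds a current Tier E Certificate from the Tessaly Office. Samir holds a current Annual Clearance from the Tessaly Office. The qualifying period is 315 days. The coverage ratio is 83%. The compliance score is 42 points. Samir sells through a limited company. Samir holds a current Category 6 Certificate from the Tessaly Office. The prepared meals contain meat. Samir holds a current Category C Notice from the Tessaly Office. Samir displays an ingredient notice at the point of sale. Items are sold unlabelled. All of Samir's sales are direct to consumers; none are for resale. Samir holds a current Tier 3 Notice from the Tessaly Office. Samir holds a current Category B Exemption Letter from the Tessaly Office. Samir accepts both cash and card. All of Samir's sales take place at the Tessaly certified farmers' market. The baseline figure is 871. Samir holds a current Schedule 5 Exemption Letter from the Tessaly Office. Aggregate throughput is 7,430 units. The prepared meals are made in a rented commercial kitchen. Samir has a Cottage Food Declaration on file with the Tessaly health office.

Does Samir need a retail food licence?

No — exception (e) applies; Samir is not required to hold a retail food licence.

Exception (a) fails — the baseline figure is 871, not under 749.
Exception (b) requires that each item is individually labelled with the seller's name and address; but items are sold unlabelled, so (b) is unavailable.
Exception (c) requires that the seller is a natural person (not a corporation or partnership); but the seller operates through a limited company, so (c) is unavailable.
Exception (d) does not apply: the prepared meals are made in a commercial kitchen, not a home kitchen.
Exception (e) is satisfied on its face — a current Tier 3 Notice is held; an ingredient notice is displayed; a Cottage Food Declaration is on file. As to paragraphs (i)–(o): (i) applies (the coverage ratio is 83%, meeting the 76% threshold), but is overridden by (j): (j) operates — a current Category B Exemption Letter is held. (k) would limit (j) — a current Annual Clearance is held — but (l) sets (k) aside: (l) applies — a current Tier E Certificate is held. (m) would limit (l) — a current Schedule 5 Exemption Letter is held — but (n) sets (m) aside: (n) operates against (m): the compliance score is 42 points, under the 46 points limit. (o) is inapplicable (aggregate throughput is 7,430 units, not below 6,750 units), so (n) stands. Exception (e) stands.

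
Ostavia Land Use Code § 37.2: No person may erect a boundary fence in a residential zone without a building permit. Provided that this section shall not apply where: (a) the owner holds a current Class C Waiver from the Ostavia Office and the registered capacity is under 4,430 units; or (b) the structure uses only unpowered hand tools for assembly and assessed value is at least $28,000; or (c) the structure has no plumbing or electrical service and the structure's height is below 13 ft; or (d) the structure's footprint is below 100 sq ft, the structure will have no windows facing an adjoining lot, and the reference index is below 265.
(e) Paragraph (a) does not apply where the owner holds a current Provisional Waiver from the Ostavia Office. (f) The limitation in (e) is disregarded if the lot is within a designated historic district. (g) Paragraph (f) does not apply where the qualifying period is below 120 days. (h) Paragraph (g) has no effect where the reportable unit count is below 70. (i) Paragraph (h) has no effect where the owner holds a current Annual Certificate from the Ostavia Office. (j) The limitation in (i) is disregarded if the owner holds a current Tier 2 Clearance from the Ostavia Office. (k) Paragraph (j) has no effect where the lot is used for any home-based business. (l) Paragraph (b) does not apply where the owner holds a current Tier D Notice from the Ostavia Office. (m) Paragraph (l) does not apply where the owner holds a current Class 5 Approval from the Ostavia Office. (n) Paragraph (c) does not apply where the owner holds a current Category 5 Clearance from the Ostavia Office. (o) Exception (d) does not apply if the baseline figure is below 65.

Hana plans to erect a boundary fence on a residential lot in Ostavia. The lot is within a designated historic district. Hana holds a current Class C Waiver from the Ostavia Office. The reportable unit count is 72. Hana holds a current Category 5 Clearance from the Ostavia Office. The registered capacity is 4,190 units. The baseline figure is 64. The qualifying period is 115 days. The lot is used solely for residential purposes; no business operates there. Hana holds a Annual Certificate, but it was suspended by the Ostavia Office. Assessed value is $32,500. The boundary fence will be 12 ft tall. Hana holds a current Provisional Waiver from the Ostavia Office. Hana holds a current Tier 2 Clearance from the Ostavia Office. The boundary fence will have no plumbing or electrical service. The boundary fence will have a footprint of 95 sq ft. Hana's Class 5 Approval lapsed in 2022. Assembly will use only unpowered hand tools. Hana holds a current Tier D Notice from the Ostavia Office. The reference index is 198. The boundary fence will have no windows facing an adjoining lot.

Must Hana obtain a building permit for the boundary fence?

All of (a)'s requirements are met (a current Class C Waiver is held; the registered capacity is 4,190 units, under the 4,430 units limit). Turning to paragraphs (e)–(k): (e) operates against (a): a current Provisional Waiver is held. (f) would limit (e) — the lot is in a historic district — but (g) sets (f) aside: (g) operates against (f): the qualifying period is 115 days, below the 120 days limit. (h) does not operate here (the reportable unit count is 72, not below 70), so (g) stands. (a) is therefore removed.
Exception (b) is satisfied on its face — assembly uses only hand tools; assessed value is $32,500, meeting the $28,000 threshold. But: (l) operates — a current Tier D Notice is held. (m), which would lift (l), is not engaged — the Class 5 Approval is not current. Exception (b) does not apply.
Exception (c) is satisfied on its face — there is no plumbing or electrical service; the structure's height is 12 ft, below the 13 ft limit. However, paragraph (n) must be considered: (n) operates against (c): a current Category 5 Clearance is held. (c) is therefore removed.
Exception (d)'s conditions are all satisfied: the structure's footprint is 95 sq ft, below the 100 sq ft limit; no windows face an adjoining lot; the reference index is 198, below the 265 limit. But applying paragraph (o): (o) operates against (d): the baseline figure is 64, below the 65 limit. Exception (d) does not apply.
None of the exceptions is available; § 37.2 applies in full.

Yes — Hana must obtain a building permit.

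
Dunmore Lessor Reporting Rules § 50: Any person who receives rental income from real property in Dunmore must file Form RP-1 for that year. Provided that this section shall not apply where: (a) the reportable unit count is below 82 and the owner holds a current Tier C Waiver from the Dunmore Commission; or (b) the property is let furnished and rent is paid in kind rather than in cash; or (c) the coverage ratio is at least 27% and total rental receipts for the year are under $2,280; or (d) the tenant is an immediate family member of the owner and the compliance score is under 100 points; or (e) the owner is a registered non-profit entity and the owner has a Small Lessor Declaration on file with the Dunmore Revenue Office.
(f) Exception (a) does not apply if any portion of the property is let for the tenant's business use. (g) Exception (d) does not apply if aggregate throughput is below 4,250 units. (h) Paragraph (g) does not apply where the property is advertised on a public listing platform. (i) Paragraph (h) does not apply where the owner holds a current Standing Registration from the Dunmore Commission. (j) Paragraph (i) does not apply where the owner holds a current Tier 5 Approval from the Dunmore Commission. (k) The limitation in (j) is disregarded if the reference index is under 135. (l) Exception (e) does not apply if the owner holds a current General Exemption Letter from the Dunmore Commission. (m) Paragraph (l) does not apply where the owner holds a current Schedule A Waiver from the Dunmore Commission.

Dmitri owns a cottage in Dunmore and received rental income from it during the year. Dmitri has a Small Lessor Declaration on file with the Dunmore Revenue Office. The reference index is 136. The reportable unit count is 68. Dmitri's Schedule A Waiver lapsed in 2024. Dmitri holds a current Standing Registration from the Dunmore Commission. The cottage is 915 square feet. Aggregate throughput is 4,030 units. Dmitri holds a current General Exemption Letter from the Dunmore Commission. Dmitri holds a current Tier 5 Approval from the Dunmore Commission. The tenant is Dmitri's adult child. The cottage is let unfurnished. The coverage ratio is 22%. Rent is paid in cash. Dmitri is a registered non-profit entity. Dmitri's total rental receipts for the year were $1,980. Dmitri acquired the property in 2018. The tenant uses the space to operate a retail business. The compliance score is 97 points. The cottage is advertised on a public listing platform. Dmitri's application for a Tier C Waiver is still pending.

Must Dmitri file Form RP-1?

Exception (a) fails — there is no Tier C Waiver in force.
Exception (b) fails — the property is let unfurnished.
Exception (c) fails — the coverage ratio is 22%, short of 27%.
Exception (d): the tenant is an immediate family member; the compliance score is 97 points, under the 100 points limit — every condition holds. As to paragraphs (g)–(k): (g) would limit (d) — aggregate throughput is 4,030 units, below the 4,250 units limit — but (h) sets (g) aside: (h) operates against (g): the property is publicly advertised. (i) operates (a current Standing Registration is held), but yields to (j): (j) operates — a current Tier 5 Approval is held. (k) is inapplicable (the reference index is 136, not under 135), so (j) stands. (d) remains available.
Exception (e) is satisfied on its face — Dmitri is a registered non-profit; a Small Lessor Declaration is on file. But applying paragraphs (l)–(m): (l) is engaged — a current General Exemption Letter is held. (m), which would lift (l), does not operate here — there is no Schedule A Waiver in force. So (e) is unavailable.

No — exception (d) applies; Dmitri is not required to file Form RP-1.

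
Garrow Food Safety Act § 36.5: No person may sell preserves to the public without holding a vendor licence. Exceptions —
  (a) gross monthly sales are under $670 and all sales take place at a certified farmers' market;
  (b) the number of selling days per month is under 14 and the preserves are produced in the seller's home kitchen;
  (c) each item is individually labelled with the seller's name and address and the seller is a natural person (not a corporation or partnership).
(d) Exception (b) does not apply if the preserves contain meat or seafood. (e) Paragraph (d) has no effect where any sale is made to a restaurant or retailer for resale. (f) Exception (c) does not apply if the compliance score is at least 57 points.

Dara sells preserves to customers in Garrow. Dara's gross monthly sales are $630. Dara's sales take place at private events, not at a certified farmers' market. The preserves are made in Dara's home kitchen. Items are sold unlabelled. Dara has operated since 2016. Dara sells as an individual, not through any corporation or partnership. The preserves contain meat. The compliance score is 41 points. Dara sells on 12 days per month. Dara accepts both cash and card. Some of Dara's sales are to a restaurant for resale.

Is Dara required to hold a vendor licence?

Exception (a) requires that all sales take place at a certified farmers' market; but sales are at private events, not a certified farmers' market, so (a) is unavailable.
Exception (b)'s conditions are all satisfied: the number of selling days per month is 12, under the 14 limit; the preserves are home-kitchen produced. Considering the limiting provisions: (d) is engaged (the preserves contain meat), but is displaced by (e): (e) is engaged — some sales are to a restaurant for resale. So (b) applies.
Exception (c) requires that each item is individually labelled with the seller's name and address; but items are sold unlabelled, so (c) is unavailable.

No — exception (b) applies; Dara is not required to hold a vendor licence.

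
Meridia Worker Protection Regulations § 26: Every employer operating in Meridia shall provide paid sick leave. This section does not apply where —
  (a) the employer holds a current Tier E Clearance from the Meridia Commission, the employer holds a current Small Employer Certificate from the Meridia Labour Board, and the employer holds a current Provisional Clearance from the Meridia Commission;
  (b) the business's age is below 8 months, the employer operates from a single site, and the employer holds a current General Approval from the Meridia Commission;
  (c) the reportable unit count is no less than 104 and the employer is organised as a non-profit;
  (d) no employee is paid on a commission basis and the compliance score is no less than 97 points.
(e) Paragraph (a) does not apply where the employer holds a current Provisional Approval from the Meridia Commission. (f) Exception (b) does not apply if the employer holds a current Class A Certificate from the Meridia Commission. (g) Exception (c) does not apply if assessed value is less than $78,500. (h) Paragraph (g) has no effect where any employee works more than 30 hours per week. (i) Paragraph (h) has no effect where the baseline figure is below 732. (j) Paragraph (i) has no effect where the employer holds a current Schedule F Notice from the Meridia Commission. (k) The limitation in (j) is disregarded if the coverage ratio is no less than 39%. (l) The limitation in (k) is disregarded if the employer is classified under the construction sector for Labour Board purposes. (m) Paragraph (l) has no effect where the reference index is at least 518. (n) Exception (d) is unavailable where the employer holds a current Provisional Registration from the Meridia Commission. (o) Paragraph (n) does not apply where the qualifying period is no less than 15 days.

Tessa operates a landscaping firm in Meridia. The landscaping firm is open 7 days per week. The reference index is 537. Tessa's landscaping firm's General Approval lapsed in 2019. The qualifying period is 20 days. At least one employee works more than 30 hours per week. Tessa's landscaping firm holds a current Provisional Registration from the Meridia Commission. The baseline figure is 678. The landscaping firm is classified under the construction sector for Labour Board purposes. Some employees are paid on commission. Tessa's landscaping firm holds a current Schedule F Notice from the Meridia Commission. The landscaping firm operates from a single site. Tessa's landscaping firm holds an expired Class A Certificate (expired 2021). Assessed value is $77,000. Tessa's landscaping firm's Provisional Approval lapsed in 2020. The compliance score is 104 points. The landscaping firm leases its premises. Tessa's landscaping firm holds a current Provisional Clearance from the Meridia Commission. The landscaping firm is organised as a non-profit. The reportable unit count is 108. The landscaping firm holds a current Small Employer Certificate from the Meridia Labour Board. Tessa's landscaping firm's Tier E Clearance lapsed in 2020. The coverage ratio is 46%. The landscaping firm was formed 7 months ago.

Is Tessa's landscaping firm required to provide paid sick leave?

Exception (a) fails — the Tier E Clearance is not current.
Exception (b) fails — the General Approval is not current.
All of (c)'s requirements are met (the reportable unit count is 108, meeting the 104 threshold; the employer is a non-profit). But applying paragraphs (g)–(m): (g) operates against (c): assessed value is $77,000, less than the $78,500 limit. (h) operates (at least one employee exceeds 30 hours/week), but is set aside by (i): (i) applies — the baseline figure is 678, below the 732 limit. (j) would limit (i) — a current Schedule F Notice is held — but (k) sets (j) aside: (k) applies — the coverage ratio is 46%, meeting the 39% threshold. (l) is triggered (the landscaping firm is classified under the construction sector), but is displaced by (m): (m) operates against (l): the reference index is 537, meeting the 518 threshold. So (c) is unavailable.
Exception (d) fails — some employees are paid on commission.
No exception applies. The general rule governs.

Yes — Tessa's landscaping firm must provide paid sick leave.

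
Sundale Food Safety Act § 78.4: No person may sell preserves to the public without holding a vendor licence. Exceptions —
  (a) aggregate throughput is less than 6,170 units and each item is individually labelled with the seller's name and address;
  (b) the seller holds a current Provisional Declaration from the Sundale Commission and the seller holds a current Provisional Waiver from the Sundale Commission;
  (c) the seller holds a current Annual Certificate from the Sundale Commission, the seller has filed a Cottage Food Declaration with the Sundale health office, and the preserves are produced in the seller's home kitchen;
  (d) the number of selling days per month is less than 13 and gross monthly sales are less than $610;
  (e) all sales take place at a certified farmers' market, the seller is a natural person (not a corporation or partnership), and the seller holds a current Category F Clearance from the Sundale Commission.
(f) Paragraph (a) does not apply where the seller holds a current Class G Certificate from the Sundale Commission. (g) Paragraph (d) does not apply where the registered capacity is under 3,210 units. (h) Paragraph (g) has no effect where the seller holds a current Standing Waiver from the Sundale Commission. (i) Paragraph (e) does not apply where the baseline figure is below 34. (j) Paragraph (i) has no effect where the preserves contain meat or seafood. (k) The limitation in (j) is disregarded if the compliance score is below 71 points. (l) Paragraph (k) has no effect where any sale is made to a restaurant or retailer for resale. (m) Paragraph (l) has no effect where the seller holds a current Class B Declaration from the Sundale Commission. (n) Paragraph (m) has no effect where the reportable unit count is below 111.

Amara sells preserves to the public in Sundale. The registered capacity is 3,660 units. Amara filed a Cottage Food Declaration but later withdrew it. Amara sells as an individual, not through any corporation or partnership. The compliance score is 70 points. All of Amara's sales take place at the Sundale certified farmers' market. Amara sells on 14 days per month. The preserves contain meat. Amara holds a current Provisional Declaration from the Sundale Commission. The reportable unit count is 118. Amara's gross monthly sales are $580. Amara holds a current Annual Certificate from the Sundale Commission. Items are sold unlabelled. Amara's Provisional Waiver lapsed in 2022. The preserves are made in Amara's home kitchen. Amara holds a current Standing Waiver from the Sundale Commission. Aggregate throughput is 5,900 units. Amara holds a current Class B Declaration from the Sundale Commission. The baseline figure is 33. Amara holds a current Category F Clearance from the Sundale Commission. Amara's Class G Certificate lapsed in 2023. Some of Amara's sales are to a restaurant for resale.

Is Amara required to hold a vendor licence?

Exception (a) fails — items are sold unlabelled.
Exception (b) requires that the seller holds a current Provisional Waiver from the Sundale Commission; but no current Provisional Waiver is held, so (b) is unavailable.
Exception (c) requires that the seller has filed a Cottage Food Declaration with the Sundale health office; but the Cottage Food Declaration was withdrawn, so (c) is unavailable.
Exception (d) requires that the number of selling days per month is less than 13; but the number of selling days per month is 14, not less than 13, so (d) is unavailable.
Exception (e): all sales are at a certified farmers' market; the seller is a natural person; a current Category F Clearance is held — every condition holds. But applying paragraphs (i)–(n): (i) operates — the baseline figure is 33, below the 34 limit. (j) is triggered (the preserves contain meat), but is overridden by (k): (k) operates against (j): the compliance score is 70 points, below the 71 points limit. (l) operates (some sales are to a restaurant for resale), but is set aside by (m): (m) operates against (l): a current Class B Declaration is held. (n), which would lift (m), is not triggered — the reportable unit count is 118, not below 111. So (e) is unavailable.
None of the exceptions is available; § 78.4 applies in full.

Yes — Amara must hold a vendor licence.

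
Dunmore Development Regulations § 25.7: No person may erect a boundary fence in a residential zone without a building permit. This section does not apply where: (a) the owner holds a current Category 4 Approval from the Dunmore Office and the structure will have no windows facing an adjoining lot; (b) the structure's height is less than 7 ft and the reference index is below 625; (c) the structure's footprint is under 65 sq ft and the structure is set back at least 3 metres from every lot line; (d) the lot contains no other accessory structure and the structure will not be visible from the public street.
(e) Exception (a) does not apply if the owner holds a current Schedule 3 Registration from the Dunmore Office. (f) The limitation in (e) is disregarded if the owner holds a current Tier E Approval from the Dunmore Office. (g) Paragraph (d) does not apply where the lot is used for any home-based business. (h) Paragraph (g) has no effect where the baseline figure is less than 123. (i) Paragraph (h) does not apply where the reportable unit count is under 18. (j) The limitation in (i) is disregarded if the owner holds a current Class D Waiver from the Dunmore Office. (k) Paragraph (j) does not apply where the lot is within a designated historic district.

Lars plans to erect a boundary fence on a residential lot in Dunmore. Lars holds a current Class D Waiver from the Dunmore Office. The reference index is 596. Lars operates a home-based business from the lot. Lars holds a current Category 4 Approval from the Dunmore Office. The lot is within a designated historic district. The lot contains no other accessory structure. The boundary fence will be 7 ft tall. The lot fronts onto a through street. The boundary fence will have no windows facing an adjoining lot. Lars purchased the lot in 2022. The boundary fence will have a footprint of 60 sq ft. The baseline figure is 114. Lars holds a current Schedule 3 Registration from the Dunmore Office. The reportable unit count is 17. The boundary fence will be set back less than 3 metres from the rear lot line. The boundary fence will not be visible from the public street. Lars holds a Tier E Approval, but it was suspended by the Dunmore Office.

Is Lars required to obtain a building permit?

Yes — Lars must obtain a building permit.

Exception (a)'s conditions are all satisfied: a current Category 4 Approval is held; no windows face an adjoining lot. However, paragraphs (e)–(f) must be considered: (e) operates against (a): a current Schedule 3 Registration is held. (f), which would lift (e), is not engaged — there is no Tier E Approval in force. Exception (a) does not apply.
Exception (b) requires that the structure's height is less than 7 ft; but the structure's height is 7 ft, not less than 7 ft, so (b) is unavailable.
Exception (c) does not apply: the rear setback is under 3 m.
Exception (d) is satisfied on its face — the lot has no other accessory structure; the structure will not be visible from the street. However, paragraphs (g)–(k) must be considered: (g) operates against (d): a home-based business operates on the lot. (h) is engaged (the baseline figure is 114, less than the 123 limit), but is displaced by (i): (i) is engaged — the reportable unit count is 17, under the 18 limit. (j) would limit (i) — a current Class D Waiver is held — but (k) sets (j) aside: (k) operates against (j): the lot is in a historic district. So (d) is unavailable.
No exception displaces § 25.7.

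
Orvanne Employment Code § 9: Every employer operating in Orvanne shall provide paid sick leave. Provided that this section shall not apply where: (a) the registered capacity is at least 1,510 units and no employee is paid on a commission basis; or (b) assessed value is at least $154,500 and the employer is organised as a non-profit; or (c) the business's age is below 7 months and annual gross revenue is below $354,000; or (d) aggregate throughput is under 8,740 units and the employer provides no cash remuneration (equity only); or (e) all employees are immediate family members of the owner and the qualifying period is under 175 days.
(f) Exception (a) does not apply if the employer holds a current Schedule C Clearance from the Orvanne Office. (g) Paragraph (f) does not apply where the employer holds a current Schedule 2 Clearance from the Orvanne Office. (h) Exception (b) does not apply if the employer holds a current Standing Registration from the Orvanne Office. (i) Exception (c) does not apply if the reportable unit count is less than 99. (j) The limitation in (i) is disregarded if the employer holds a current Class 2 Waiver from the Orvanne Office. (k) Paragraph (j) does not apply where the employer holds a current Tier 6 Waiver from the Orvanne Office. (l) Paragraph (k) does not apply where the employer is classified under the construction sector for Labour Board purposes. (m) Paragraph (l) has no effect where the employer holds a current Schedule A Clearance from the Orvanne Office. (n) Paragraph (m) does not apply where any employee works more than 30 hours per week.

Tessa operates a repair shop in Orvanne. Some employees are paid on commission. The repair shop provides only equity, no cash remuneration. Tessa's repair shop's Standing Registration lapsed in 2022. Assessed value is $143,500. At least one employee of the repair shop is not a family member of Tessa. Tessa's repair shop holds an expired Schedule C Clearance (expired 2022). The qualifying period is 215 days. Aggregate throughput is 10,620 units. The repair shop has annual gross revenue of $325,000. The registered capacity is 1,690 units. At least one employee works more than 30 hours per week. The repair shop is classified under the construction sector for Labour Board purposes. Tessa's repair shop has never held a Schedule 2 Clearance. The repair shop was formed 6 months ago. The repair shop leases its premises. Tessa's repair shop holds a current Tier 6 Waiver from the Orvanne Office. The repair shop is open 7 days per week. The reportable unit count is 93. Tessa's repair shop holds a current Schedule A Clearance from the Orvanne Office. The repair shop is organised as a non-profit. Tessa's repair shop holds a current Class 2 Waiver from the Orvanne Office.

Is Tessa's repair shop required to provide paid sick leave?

Exception (a) does not apply: some employees are paid on commission.
Exception (b) requires that assessed value is at least $154,500; but assessed value is $143,500, short of $154,500, so (b) is unavailable.
All of (c)'s requirements are met (the business's age is 6 months, below the 7 months limit; annual gross revenue is $325,000, below the $354,000 limit). Under paragraphs (i)–(n): (i) would limit (c) — the reportable unit count is 93, less than the 99 limit — but (j) sets (i) aside: (j) operates against (i): a current Class 2 Waiver is held. (k) is engaged (a current Tier 6 Waiver is held), but yields to (l): (l) is engaged — the repair shop is classified under the construction sector. (m) would limit (l) — a current Schedule A Clearance is held — but (n) sets (m) aside: (n) operates against (m): at least one employee exceeds 30 hours/week. So (c) applies.
Exception (d) does not apply: aggregate throughput is 10,620 units, not under 8,740 units.
Exception (e) does not apply: at least one employee is not a family member.

No — exception (c) applies; Tessa's repair shop is not required to provide paid sick leave.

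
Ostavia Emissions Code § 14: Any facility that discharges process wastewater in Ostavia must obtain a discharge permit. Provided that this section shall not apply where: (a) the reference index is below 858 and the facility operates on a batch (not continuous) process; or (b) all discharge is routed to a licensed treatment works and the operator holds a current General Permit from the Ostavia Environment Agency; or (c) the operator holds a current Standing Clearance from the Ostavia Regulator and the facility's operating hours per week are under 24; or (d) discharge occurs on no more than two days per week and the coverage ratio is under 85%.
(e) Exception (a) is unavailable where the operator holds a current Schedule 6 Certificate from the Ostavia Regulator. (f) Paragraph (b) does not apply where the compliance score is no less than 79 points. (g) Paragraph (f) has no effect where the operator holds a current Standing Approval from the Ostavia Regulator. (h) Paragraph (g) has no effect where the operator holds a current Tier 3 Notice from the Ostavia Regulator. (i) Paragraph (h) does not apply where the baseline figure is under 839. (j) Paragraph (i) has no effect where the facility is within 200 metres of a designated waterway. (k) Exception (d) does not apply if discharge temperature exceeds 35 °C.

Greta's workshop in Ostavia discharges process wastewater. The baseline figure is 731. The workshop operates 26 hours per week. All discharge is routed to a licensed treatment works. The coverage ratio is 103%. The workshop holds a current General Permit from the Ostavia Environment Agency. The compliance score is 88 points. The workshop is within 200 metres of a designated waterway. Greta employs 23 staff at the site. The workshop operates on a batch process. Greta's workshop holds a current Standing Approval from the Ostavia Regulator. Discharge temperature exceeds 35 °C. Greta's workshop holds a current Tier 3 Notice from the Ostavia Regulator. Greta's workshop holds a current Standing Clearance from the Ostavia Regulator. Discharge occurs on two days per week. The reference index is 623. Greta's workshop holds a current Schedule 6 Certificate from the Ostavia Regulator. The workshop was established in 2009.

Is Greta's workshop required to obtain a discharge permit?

Yes — Greta's workshop must obtain a discharge permit.

Exception (a) is satisfied on its face — the reference index is 623, below the 858 limit; the facility operates on a batch process. Turning to paragraph (e): (e) is engaged — a current Schedule 6 Certificate is held. Exception (a) does not apply.
Exception (b)'s conditions are all satisfied: discharge is routed to a licensed treatment works; a current General Permit is held. Turning to paragraphs (f)–(j): (f) operates — the compliance score is 88 points, meeting the 79 points threshold. (g) is triggered (a current Standing Approval is held), but is itself disapplied by (h): (h) operates against (g): a current Tier 3 Notice is held. (i) would limit (h) — the baseline figure is 731, under the 839 limit — but (j) sets (i) aside: (j) operates against (i): the workshop is within 200 m of a designated waterway. (b) is therefore removed.
Exception (c) fails — the facility's operating hours per week are 26, not under 24.
Exception (d) does not apply: the coverage ratio is 103%, not under 85%.
None of the exceptions is available; § 14 applies in full.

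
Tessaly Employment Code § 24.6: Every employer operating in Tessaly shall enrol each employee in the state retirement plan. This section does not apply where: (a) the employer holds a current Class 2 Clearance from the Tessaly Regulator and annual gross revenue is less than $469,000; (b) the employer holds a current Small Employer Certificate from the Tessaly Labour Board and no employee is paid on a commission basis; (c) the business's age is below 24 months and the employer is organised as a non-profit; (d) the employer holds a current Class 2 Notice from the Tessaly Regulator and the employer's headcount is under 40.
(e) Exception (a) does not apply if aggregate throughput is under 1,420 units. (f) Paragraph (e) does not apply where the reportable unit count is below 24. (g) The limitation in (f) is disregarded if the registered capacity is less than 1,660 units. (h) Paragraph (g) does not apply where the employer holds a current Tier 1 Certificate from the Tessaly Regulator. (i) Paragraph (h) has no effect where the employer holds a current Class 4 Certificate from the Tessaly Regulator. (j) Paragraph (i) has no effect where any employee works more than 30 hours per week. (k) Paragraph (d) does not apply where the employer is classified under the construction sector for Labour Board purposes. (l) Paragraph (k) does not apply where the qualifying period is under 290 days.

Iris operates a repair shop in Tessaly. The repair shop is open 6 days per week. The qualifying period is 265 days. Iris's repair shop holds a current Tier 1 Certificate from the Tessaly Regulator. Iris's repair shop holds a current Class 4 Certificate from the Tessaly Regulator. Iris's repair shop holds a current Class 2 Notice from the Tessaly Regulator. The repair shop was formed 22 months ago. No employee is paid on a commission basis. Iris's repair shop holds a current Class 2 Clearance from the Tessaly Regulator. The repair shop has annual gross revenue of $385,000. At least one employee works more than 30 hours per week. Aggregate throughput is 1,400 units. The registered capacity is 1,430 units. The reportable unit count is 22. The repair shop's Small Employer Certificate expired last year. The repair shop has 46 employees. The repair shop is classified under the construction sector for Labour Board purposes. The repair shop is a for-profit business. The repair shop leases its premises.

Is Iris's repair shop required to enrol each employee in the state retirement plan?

Exception (a): a current Class 2 Clearance is held; annual gross revenue is $385,000, less than the $469,000 limit — every condition holds. As to paragraphs (e)–(j): (e) applies (aggregate throughput is 1,400 units, under the 1,420 units limit), but is itself disapplied by (f): (f) is triggered — the reportable unit count is 22, below the 24 limit. (g) would limit (f) — the registered capacity is 1,430 units, less than the 1,660 units limit — but (h) sets (g) aside: (h) operates against (g): a current Tier 1 Certificate is held. (i) would limit (h) — a current Class 4 Certificate is held — but (j) sets (i) aside: (j) operates against (i): at least one employee exceeds 30 hours/week. So (a) applies.
Exception (b) fails — the Small Employer Certificate has expired.
Exception (c) requires that the employer is organised as a non-profit; but the employer is for-profit, so (c) is unavailable.
Exception (d) does not apply: the employer's headcount is 46, not under 40.

No — exception (a) applies; Iris's repair shop is not required to enrol each employee in the state retirement plan.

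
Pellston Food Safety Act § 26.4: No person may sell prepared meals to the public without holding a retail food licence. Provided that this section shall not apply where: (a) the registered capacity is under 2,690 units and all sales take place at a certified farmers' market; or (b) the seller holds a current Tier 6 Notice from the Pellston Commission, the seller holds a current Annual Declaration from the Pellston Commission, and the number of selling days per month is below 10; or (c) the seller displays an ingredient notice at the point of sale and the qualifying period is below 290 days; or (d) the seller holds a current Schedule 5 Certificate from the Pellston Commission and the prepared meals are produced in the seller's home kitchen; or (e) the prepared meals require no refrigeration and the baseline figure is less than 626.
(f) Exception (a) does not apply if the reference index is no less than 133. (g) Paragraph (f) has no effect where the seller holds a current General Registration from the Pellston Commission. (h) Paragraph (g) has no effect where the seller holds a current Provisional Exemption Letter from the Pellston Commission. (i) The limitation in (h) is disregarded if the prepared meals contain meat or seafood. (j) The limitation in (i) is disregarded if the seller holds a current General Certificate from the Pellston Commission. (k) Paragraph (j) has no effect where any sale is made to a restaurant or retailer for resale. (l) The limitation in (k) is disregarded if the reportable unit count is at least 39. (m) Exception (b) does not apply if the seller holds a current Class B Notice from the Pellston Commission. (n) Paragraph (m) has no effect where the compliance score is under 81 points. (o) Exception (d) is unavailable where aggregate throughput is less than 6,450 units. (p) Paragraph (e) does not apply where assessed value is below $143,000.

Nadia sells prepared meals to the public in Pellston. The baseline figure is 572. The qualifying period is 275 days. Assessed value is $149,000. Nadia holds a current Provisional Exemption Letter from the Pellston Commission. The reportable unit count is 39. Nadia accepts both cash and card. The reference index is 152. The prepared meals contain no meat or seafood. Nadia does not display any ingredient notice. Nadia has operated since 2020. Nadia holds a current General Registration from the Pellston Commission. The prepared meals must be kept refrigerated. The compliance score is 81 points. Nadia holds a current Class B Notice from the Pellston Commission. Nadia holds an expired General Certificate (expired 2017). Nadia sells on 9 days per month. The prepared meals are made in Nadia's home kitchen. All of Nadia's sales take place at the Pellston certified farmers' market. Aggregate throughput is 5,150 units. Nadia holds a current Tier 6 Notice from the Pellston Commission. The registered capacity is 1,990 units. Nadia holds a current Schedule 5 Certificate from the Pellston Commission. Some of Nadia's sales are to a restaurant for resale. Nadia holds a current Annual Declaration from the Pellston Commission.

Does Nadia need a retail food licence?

Yes — Nadia must hold a retail food licence.

Exception (a) is satisfied on its face — the registered capacity is 1,990 units, under the 2,690 units limit; all sales are at a certified farmers' market. However, paragraphs (f)–(l) must be considered: (f) operates — the reference index is 152, meeting the 133 threshold. (g) would limit (f) — a current General Registration is held — but (h) sets (g) aside: (h) is engaged — a current Provisional Exemption Letter is held. (i) is not engaged (the prepared meals contain no meat or seafood), so (h) stands. So (a) is unavailable.
Exception (b): a current Tier 6 Notice is held; a current Annual Declaration is held; the number of selling days per month is 9, below the 10 limit — every condition holds. But: (m) applies — a current Class B Notice is held. (n), which would lift (m), is not engaged — the compliance score is 81 points, not under 81 points. (b) is therefore removed.
Exception (c) requires that the seller displays an ingredient notice at the point of sale; but no ingredient notice is displayed, so (c) is unavailable.
Exception (d): a current Schedule 5 Certificate is held; the prepared meals are home-kitchen produced — every condition holds. Turning to paragraph (o): (o) is triggered — aggregate throughput is 5,150 units, less than the 6,450 units limit. (d) is therefore removed.
Exception (e) fails — the prepared meals require refrigeration.
No exception displaces § 26.4.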